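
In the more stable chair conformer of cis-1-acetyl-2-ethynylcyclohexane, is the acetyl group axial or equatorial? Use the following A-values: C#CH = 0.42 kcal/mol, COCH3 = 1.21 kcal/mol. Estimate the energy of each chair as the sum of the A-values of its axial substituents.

equatorial

C1 and C2 have opposite parity, so for the cis isomer the two substituents are one axial and one equatorial in each chair.
Chair I (ethynyl axial, acetyl equatorial): E = 0.42 kcal/mol.
Chair II (ethynyl equatorial, acetyl axial): E = 1.21 kcal/mol.
Chair I is the more stable (lower-energy) conformer, and in that chair the acetyl group is equatorial.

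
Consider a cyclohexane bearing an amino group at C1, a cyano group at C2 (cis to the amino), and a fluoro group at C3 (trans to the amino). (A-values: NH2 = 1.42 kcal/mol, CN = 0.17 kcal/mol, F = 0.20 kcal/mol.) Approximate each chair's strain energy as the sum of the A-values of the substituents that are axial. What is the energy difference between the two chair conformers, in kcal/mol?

Chair I (amino axial, cyano equatorial, fluoro equatorial): E = 1.42 kcal/mol.
Chair II (amino equatorial, cyano axial, fluoro axial): E = 0.37 kcal/mol.
ΔE = 1.42 − 0.37 = 1.05 kcal/mol; chair II is more stable.

1.05 kcal/mol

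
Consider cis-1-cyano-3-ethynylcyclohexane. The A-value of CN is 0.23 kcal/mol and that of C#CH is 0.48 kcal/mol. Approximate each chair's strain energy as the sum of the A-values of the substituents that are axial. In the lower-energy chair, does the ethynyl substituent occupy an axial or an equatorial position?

C1 and C3 have the same parity, so for the cis isomer the two substituents are e,e in one chair and a,a in the other.
Chair I (cyano axial, ethynyl axial): E = 0.71 kcal/mol.
Chair II (cyano equatorial, ethynyl equatorial): E = 0.00 kcal/mol.
Chair II is the more stable (lower-energy) conformer, and in that chair the ethynyl group is equatorial.

equatorial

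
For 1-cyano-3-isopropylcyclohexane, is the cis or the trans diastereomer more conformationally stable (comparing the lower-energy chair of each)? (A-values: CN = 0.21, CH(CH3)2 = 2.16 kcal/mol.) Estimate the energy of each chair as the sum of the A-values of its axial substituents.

At 1,3 positions (parity same): cis → (e,e or a,a); trans → (a,e or e,a).
Best chair for cis: E = 0.00 kcal/mol; best chair for trans: E = 0.21 kcal/mol.
The cis isomer is lower by 0.21 kcal/mol.

cis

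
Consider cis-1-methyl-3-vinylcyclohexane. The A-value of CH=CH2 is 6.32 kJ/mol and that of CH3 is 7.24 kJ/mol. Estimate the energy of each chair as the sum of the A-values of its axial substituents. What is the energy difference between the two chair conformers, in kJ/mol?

C1 and C3 have the same parity, so for the cis isomer the two substituents are e,e in one chair and a,a in the other.
Chair I (vinyl axial, methyl axial): E = 13.56 kJ/mol.
Chair II (vinyl equatorial, methyl equatorial): E = 0.00 kJ/mol.
ΔE = 13.56 − 0.00 = 13.56 kJ/mol; chair II is more stable.

13.56 kJ/mol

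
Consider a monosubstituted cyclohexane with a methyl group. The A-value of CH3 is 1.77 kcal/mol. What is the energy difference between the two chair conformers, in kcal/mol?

1.77 kcal/mol

A monosubstituted cyclohexane has one chair with the methyl group axial (E = A = 1.77 kcal/mol) and one with it equatorial (E = 0).
ΔE = 1.77 − 0 = 1.77 kcal/mol.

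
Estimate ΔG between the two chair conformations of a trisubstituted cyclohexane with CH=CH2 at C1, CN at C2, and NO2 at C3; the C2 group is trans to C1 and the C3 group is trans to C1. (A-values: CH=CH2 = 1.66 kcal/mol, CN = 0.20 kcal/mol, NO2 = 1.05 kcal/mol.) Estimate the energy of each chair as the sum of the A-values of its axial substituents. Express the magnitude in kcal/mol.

0.81 kcal/mol

Chair I (vinyl axial, cyano axial, nitro equatorial): E = 1.86 kcal/mol.
Chair II (vinyl equatorial, cyano equatorial, nitro axial): E = 1.05 kcal/mol.
ΔE = 1.86 − 1.05 = 0.81 kcal/mol; chair II is more stable.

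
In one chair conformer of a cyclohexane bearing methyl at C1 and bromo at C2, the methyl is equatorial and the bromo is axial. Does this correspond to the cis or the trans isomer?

C1 and C2 have opposite parity, so their axial bonds point in opposite directions.
With opposite-parity carbons, two substituents on the same face are one axial and one equatorial; opposite faces give both axial or both equatorial.
Here the groups are equatorial/axial → same face → cis.

cis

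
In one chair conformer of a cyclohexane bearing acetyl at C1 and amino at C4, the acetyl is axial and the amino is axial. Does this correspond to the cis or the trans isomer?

C1 and C4 have opposite parity, so their axial bonds point in opposite directions.
With opposite-parity carbons, two substituents on the same face are one axial and one equatorial; opposite faces give both axial or both equatorial.
Here the groups are axial/axial → opposite face → trans.

trans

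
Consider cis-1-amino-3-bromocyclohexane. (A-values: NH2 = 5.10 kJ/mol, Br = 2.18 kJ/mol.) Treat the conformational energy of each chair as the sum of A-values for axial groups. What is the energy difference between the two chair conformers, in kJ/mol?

C1 and C3 have the same parity, so for the cis isomer the two substituents are e,e in one chair and a,a in the other.
Chair I (amino axial, bromo axial): E = 7.28 kJ/mol.
Chair II (amino equatorial, bromo equatorial): E = 0.00 kJ/mol.
ΔE = 7.28 − 0.00 = 7.28 kJ/mol; chair II is more stable.

7.28 kJ/mol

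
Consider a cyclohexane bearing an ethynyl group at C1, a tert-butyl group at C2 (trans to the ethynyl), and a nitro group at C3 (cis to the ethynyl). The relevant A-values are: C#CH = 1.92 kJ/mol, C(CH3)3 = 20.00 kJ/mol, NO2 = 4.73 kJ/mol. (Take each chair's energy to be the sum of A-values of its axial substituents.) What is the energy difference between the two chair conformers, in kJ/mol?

26.65 kJ/mol

Chair I (ethynyl axial, tert-butyl axial, nitro axial): E = 26.65 kJ/mol.
Chair II (ethynyl equatorial, tert-butyl equatorial, nitro equatorial): E = 0.00 kJ/mol.
ΔE = 26.65 − 0.00 = 26.65 kJ/mol; chair II is more stable.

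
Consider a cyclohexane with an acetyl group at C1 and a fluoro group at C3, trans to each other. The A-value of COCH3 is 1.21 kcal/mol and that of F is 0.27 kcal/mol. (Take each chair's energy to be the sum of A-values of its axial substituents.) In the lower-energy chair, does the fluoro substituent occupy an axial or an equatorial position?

C1 and C3 have the same parity, so for the trans isomer the two substituents are one axial and one equatorial in each chair.
Chair I (acetyl axial, fluoro equatorial): E = 1.21 kcal/mol.
Chair II (acetyl equatorial, fluoro axial): E = 0.27 kcal/mol.
Chair II is the more stable (lower-energy) conformer, and in that chair the fluoro group is axial.

axial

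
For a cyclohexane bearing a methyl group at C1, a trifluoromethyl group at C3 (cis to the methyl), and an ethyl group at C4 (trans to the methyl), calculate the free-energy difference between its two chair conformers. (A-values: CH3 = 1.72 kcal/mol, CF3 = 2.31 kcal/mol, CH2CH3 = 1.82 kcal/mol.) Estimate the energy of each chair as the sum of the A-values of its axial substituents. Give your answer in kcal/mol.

5.85 kcal/mol

Chair I (methyl axial, trifluoromethyl axial, ethyl axial): E = 5.85 kcal/mol.
Chair II (methyl equatorial, trifluoromethyl equatorial, ethyl equatorial): E = 0.00 kcal/mol.
ΔE = 5.85 − 0.00 = 5.85 kcal/mol; chair II is more stable.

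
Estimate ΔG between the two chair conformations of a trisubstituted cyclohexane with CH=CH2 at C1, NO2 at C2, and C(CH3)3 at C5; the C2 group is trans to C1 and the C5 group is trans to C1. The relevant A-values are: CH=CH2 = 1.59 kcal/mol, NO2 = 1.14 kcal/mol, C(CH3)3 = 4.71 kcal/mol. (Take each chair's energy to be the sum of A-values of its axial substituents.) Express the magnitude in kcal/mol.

1.98 kcal/mol

Chair I (vinyl axial, nitro axial, tert-butyl equatorial): E = 2.73 kcal/mol.
Chair II (vinyl equatorial, nitro equatorial, tert-butyl axial): E = 4.71 kcal/mol.
ΔE = 4.71 − 2.73 = 1.98 kcal/mol; chair I is more stable.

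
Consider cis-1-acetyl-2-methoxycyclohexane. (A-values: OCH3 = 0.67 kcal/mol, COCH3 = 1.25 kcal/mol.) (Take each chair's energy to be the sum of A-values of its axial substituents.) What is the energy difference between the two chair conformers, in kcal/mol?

0.58 kcal/mol

C1 and C2 have opposite parity, so for the cis isomer the two substituents are one axial and one equatorial in each chair.
Chair I (methoxy axial, acetyl equatorial): E = 0.67 kcal/mol.
Chair II (methoxy equatorial, acetyl axial): E = 1.25 kcal/mol.
ΔE = 1.25 − 0.67 = 0.58 kcal/mol; chair I is more stable.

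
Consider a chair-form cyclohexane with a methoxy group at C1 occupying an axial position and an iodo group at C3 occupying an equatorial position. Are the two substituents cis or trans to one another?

trans

C1 and C3 have the same parity, so their axial bonds point in the same direction.
With same-parity carbons, two substituents on the same face are both axial or both equatorial; opposite faces give one of each.
Here the groups are axial/equatorial → opposite face → trans.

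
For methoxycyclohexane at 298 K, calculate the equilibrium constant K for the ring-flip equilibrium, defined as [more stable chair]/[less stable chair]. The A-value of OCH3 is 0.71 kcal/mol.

K ≈ 3.32

One chair has the methoxy group axial (E = 0.71 kcal/mol) and the other has it equatorial (E = 0).
ΔG = 0.71 kcal/mol between the two chairs.
K = exp(ΔG/RT) with R = 1.987×10⁻³ kcal mol⁻¹ K⁻¹ and T = 298 K gives K ≈ 3.32.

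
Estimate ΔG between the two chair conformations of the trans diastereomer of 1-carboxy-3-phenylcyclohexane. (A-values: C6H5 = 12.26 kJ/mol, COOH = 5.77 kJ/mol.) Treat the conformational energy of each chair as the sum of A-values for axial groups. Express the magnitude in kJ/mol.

C1 and C3 have the same parity, so for the trans isomer the two substituents are one axial and one equatorial in each chair.
Chair I (phenyl axial, carboxyl equatorial): E = 12.26 kJ/mol.
Chair II (phenyl equatorial, carboxyl axial): E = 5.77 kJ/mol.
ΔE = 12.26 − 5.77 = 6.49 kJ/mol; chair II is more stable.

6.49 kJ/mol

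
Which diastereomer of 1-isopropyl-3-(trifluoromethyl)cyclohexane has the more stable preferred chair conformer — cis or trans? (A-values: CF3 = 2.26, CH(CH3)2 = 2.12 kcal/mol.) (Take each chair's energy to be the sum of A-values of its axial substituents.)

At 1,3 positions (parity same): cis → (e,e or a,a); trans → (a,e or e,a).
Best chair for cis: E = 0.00 kcal/mol; best chair for trans: E = 2.12 kcal/mol.
The cis isomer is lower by 2.12 kcal/mol.

cis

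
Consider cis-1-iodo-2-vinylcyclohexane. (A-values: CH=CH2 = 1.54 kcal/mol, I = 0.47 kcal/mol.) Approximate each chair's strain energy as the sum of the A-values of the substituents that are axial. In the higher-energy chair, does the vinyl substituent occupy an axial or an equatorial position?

axial

C1 and C2 have opposite parity, so for the cis isomer the two substituents are one axial and one equatorial in each chair.
Chair I (vinyl axial, iodo equatorial): E = 1.54 kcal/mol.
Chair II (vinyl equatorial, iodo axial): E = 0.47 kcal/mol.
Chair I is the less stable (higher-energy) conformer, and in that chair the vinyl group is axial.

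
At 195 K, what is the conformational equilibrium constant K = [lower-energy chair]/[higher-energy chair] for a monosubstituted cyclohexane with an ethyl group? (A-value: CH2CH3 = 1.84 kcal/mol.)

K ≈ 115

One chair has the ethyl group axial (E = 1.84 kcal/mol) and the other has it equatorial (E = 0).
ΔG = 1.84 kcal/mol between the two chairs.
K = exp(ΔG/RT) with R = 1.987×10⁻³ kcal mol⁻¹ K⁻¹ and T = 195 K gives K ≈ 115.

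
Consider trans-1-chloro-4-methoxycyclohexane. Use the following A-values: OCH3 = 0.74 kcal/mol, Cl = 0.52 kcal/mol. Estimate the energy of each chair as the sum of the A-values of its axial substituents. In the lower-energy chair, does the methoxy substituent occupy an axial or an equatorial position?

C1 and C4 have opposite parity, so for the trans isomer the two substituents are e,e in one chair and a,a in the other.
Chair I (methoxy axial, chloro axial): E = 1.26 kcal/mol.
Chair II (methoxy equatorial, chloro equatorial): E = 0.00 kcal/mol.
Chair II is the more stable (lower-energy) conformer, and in that chair the methoxy group is equatorial.

equatorial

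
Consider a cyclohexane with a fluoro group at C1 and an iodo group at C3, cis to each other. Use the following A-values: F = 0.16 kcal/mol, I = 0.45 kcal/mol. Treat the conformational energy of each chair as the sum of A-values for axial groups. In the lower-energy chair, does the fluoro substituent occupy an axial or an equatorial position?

C1 and C3 have the same parity, so for the cis isomer the two substituents are e,e in one chair and a,a in the other.
Chair I (fluoro axial, iodo axial): E = 0.61 kcal/mol.
Chair II (fluoro equatorial, iodo equatorial): E = 0.00 kcal/mol.
Chair II is the more stable (lower-energy) conformer, and in that chair the fluoro group is equatorial.

equatorial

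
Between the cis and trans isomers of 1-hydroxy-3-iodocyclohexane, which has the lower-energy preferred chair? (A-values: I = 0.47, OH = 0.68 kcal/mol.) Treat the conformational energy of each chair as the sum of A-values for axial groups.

At 1,3 positions (parity same): cis → (e,e or a,a); trans → (a,e or e,a).
Best chair for cis: E = 0.00 kcal/mol; best chair for trans: E = 0.47 kcal/mol.
The cis isomer is lower by 0.47 kcal/mol.

cis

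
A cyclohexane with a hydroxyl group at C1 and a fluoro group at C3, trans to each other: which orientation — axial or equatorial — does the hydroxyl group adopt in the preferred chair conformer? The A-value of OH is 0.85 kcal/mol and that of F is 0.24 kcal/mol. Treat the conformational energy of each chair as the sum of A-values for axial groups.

equatorial

C1 and C3 have the same parity, so for the trans isomer the two substituents are one axial and one equatorial in each chair.
Chair I (hydroxyl axial, fluoro equatorial): E = 0.85 kcal/mol.
Chair II (hydroxyl equatorial, fluoro axial): E = 0.24 kcal/mol.
Chair II is the more stable (lower-energy) conformer, and in that chair the hydroxyl group is equatorial.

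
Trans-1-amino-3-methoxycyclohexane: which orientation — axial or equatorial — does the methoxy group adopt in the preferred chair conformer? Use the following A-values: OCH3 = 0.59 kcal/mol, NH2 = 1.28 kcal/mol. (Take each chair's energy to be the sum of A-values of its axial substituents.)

C1 and C3 have the same parity, so for the trans isomer the two substituents are one axial and one equatorial in each chair.
Chair I (methoxy axial, amino equatorial): E = 0.59 kcal/mol.
Chair II (methoxy equatorial, amino axial): E = 1.28 kcal/mol.
Chair I is the more stable (lower-energy) conformer, and in that chair the methoxy group is axial.

axial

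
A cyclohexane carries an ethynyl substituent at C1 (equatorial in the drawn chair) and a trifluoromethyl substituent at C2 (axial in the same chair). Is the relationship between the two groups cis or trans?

cis

C1 and C2 have opposite parity, so their axial bonds point in opposite directions.
With opposite-parity carbons, two substituents on the same face are one axial and one equatorial; opposite faces give both axial or both equatorial.
Here the groups are equatorial/axial → same face → cis.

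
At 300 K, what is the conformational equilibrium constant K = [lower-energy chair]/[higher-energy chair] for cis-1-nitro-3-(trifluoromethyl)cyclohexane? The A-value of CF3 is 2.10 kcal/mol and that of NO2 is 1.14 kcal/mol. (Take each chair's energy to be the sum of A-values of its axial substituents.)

K ≈ 229

C1 and C3 have the same parity, so for the cis isomer the two substituents are e,e in one chair and a,a in the other.
Chair I (trifluoromethyl axial, nitro axial): E = 3.24 kcal/mol; chair II (trifluoromethyl equatorial, nitro equatorial): E = 0.00 kcal/mol.
ΔG = 3.24 kcal/mol between the two chairs.
K = exp(ΔG/RT) with R = 1.987×10⁻³ kcal mol⁻¹ K⁻¹ and T = 300 K gives K ≈ 229.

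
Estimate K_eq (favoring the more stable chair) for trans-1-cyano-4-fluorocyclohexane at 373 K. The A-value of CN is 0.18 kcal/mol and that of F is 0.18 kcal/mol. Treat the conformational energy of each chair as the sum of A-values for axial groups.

K ≈ 1.63

C1 and C4 have opposite parity, so for the trans isomer the two substituents are e,e in one chair and a,a in the other.
Chair I (cyano axial, fluoro axial): E = 0.36 kcal/mol; chair II (cyano equatorial, fluoro equatorial): E = 0.00 kcal/mol.
ΔG = 0.36 kcal/mol between the two chairs.
K = exp(ΔG/RT) with R = 1.987×10⁻³ kcal mol⁻¹ K⁻¹ and T = 373 K gives K ≈ 1.63.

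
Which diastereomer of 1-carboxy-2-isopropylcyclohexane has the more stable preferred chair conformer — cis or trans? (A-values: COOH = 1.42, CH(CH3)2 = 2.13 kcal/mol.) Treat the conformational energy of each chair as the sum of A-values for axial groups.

trans

At 1,2 positions (parity opposite): cis → (a,e or e,a); trans → (e,e or a,a).
Best chair for cis: E = 1.42 kcal/mol; best chair for trans: E = 0.00 kcal/mol.
The trans isomer is lower by 1.42 kcal/mol.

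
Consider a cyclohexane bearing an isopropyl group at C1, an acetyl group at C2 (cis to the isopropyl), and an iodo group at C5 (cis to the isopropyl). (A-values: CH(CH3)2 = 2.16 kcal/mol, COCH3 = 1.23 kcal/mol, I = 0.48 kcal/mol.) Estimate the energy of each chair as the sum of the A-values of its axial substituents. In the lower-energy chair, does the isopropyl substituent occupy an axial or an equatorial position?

equatorial

Chair I (isopropyl axial, acetyl equatorial, iodo axial): E = 2.64 kcal/mol.
Chair II (isopropyl equatorial, acetyl axial, iodo equatorial): E = 1.23 kcal/mol.
Chair II is the more stable (lower-energy) conformer, and in that chair the isopropyl group is equatorial.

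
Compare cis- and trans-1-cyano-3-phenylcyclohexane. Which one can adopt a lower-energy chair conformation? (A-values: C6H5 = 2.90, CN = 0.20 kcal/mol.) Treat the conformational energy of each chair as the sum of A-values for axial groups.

cis

At 1,3 positions (parity same): cis → (e,e or a,a); trans → (a,e or e,a).
Best chair for cis: E = 0.00 kcal/mol; best chair for trans: E = 0.20 kcal/mol.
The cis isomer is lower by 0.20 kcal/mol.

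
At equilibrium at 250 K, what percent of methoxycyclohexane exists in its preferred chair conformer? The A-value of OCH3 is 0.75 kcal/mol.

81.9%

One chair has the methoxy group axial (E = 0.75 kcal/mol) and the other has it equatorial (E = 0).
ΔG = 0.75 kcal/mol between the two chairs.
K = exp(ΔG/RT) with R = 1.987×10⁻³ kcal mol⁻¹ K⁻¹ and T = 250 K gives K ≈ 4.53.
Fraction in the lower-energy chair = K/(K+1) = 81.9%.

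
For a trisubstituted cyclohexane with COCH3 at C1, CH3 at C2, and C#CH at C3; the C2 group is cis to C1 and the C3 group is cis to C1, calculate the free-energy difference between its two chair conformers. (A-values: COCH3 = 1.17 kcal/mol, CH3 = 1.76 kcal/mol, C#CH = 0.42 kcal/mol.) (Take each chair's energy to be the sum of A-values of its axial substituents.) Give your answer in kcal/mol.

0.17 kcal/mol

Chair I (acetyl axial, methyl equatorial, ethynyl axial): E = 1.59 kcal/mol.
Chair II (acetyl equatorial, methyl axial, ethynyl equatorial): E = 1.76 kcal/mol.
ΔE = 1.76 − 1.59 = 0.17 kcal/mol; chair I is more stable.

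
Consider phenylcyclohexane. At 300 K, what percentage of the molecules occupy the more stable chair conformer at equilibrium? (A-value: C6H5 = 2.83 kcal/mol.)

99.1%

One chair has the phenyl group axial (E = 2.83 kcal/mol) and the other has it equatorial (E = 0).
ΔG = 2.83 kcal/mol between the two chairs.
K = exp(ΔG/RT) with R = 1.987×10⁻³ kcal mol⁻¹ K⁻¹ and T = 300 K gives K ≈ 115.
Fraction in the lower-energy chair = K/(K+1) = 99.1%.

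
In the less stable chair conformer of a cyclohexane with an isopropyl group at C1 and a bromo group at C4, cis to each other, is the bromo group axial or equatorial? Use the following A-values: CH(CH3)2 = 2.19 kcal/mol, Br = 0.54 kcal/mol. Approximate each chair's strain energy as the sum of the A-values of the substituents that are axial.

equatorial

C1 and C4 have opposite parity, so for the cis isomer the two substituents are one axial and one equatorial in each chair.
Chair I (isopropyl axial, bromo equatorial): E = 2.19 kcal/mol.
Chair II (isopropyl equatorial, bromo axial): E = 0.54 kcal/mol.
Chair I is the less stable (higher-energy) conformer, and in that chair the bromo group is equatorial.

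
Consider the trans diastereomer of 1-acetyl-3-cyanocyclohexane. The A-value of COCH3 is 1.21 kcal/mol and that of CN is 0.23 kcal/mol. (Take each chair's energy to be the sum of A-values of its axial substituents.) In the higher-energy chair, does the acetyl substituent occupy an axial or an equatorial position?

axial

C1 and C3 have the same parity, so for the trans isomer the two substituents are one axial and one equatorial in each chair.
Chair I (acetyl axial, cyano equatorial): E = 1.21 kcal/mol.
Chair II (acetyl equatorial, cyano axial): E = 0.23 kcal/mol.
Chair I is the less stable (higher-energy) conformer, and in that chair the acetyl group is axial.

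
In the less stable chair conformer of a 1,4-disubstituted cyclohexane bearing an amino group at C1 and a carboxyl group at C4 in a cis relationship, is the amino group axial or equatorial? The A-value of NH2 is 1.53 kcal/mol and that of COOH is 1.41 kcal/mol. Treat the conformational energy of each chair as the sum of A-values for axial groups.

axial

C1 and C4 have opposite parity, so for the cis isomer the two substituents are one axial and one equatorial in each chair.
Chair I (amino axial, carboxyl equatorial): E = 1.53 kcal/mol.
Chair II (amino equatorial, carboxyl axial): E = 1.41 kcal/mol.
Chair I is the less stable (higher-energy) conformer, and in that chair the amino group is axial.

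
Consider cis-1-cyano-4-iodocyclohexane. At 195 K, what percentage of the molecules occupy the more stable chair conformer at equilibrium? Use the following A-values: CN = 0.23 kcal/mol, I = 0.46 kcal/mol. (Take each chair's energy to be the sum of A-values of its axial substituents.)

C1 and C4 have opposite parity, so for the cis isomer the two substituents are one axial and one equatorial in each chair.
Chair I (cyano axial, iodo equatorial): E = 0.23 kcal/mol; chair II (cyano equatorial, iodo axial): E = 0.46 kcal/mol.
ΔG = 0.23 kcal/mol between the two chairs.
K = exp(ΔG/RT) with R = 1.987×10⁻³ kcal mol⁻¹ K⁻¹ and T = 195 K gives K ≈ 1.81.
Fraction in the lower-energy chair = K/(K+1) = 64.4%.

64.4%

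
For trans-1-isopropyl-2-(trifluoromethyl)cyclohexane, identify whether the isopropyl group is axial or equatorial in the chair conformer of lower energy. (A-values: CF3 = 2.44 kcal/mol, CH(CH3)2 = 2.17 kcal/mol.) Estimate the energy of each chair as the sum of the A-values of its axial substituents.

C1 and C2 have opposite parity, so for the trans isomer the two substituents are e,e in one chair and a,a in the other.
Chair I (trifluoromethyl axial, isopropyl axial): E = 4.61 kcal/mol.
Chair II (trifluoromethyl equatorial, isopropyl equatorial): E = 0.00 kcal/mol.
Chair II is the more stable (lower-energy) conformer, and in that chair the isopropyl group is equatorial.

equatorial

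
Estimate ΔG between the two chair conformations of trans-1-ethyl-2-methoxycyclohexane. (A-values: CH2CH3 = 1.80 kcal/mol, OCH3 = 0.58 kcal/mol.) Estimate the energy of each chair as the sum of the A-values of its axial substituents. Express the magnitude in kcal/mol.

C1 and C2 have opposite parity, so for the trans isomer the two substituents are e,e in one chair and a,a in the other.
Chair I (ethyl axial, methoxy axial): E = 2.38 kcal/mol.
Chair II (ethyl equatorial, methoxy equatorial): E = 0.00 kcal/mol.
ΔE = 2.38 − 0.00 = 2.38 kcal/mol; chair II is more stable.

2.38 kcal/mol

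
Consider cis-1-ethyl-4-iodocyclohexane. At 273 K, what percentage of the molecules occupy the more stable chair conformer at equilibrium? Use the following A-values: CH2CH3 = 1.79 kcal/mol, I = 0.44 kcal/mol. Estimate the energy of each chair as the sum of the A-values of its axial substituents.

C1 and C4 have opposite parity, so for the cis isomer the two substituents are one axial and one equatorial in each chair.
Chair I (ethyl axial, iodo equatorial): E = 1.79 kcal/mol; chair II (ethyl equatorial, iodo axial): E = 0.44 kcal/mol.
ΔG = 1.35 kcal/mol between the two chairs.
K = exp(ΔG/RT) with R = 1.987×10⁻³ kcal mol⁻¹ K⁻¹ and T = 273 K gives K ≈ 12.
Fraction in the lower-energy chair = K/(K+1) = 92.3%.

92.3%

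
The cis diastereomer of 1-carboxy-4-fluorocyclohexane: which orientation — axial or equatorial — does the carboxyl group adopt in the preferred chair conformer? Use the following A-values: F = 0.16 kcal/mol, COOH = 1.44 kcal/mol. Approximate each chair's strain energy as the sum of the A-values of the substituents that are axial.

C1 and C4 have opposite parity, so for the cis isomer the two substituents are one axial and one equatorial in each chair.
Chair I (fluoro axial, carboxyl equatorial): E = 0.16 kcal/mol.
Chair II (fluoro equatorial, carboxyl axial): E = 1.44 kcal/mol.
Chair I is the more stable (lower-energy) conformer, and in that chair the carboxyl group is equatorial.

equatorial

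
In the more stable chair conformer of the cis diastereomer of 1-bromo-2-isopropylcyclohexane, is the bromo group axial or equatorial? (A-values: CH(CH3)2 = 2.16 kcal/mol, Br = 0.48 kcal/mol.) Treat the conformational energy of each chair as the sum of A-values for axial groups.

axial

C1 and C2 have opposite parity, so for the cis isomer the two substituents are one axial and one equatorial in each chair.
Chair I (isopropyl axial, bromo equatorial): E = 2.16 kcal/mol.
Chair II (isopropyl equatorial, bromo axial): E = 0.48 kcal/mol.
Chair II is the more stable (lower-energy) conformer, and in that chair the bromo group is axial.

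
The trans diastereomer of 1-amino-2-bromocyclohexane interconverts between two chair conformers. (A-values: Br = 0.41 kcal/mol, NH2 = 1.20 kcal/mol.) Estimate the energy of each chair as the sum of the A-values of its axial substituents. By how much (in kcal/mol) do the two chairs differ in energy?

C1 and C2 have opposite parity, so for the trans isomer the two substituents are e,e in one chair and a,a in the other.
Chair I (bromo axial, amino axial): E = 1.61 kcal/mol.
Chair II (bromo equatorial, amino equatorial): E = 0.00 kcal/mol.
ΔE = 1.61 − 0.00 = 1.61 kcal/mol; chair II is more stable.

1.61 kcal/mol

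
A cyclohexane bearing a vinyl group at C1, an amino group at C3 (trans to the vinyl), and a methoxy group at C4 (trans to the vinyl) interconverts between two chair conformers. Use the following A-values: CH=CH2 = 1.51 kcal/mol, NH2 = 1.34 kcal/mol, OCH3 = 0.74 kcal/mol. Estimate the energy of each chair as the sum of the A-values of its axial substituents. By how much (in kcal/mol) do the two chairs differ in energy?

Chair I (vinyl axial, amino equatorial, methoxy axial): E = 2.25 kcal/mol.
Chair II (vinyl equatorial, amino axial, methoxy equatorial): E = 1.34 kcal/mol.
ΔE = 2.25 − 1.34 = 0.91 kcal/mol; chair II is more stable.

0.91 kcal/mol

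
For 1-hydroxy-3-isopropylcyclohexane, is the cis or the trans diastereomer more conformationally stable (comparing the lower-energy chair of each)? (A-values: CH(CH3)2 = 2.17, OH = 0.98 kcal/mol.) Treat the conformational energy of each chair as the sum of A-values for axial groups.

At 1,3 positions (parity same): cis → (e,e or a,a); trans → (a,e or e,a).
Best chair for cis: E = 0.00 kcal/mol; best chair for trans: E = 0.98 kcal/mol.
The cis isomer is lower by 0.98 kcal/mol.

cis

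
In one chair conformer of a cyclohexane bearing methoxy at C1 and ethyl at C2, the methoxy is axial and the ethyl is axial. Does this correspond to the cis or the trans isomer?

trans

C1 and C2 have opposite parity, so their axial bonds point in opposite directions.
With opposite-parity carbons, two substituents on the same face are one axial and one equatorial; opposite faces give both axial or both equatorial.
Here the groups are axial/axial → opposite face → trans.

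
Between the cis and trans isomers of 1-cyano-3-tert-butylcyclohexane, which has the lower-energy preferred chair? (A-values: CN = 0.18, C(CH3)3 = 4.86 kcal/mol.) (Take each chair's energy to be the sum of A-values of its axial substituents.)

cis

At 1,3 positions (parity same): cis → (e,e or a,a); trans → (a,e or e,a).
Best chair for cis: E = 0.00 kcal/mol; best chair for trans: E = 0.18 kcal/mol.
The cis isomer is lower by 0.18 kcal/mol.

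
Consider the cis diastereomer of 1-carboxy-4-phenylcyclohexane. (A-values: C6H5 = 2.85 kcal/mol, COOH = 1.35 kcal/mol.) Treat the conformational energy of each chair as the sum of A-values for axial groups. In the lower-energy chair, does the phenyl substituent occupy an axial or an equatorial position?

equatorial

C1 and C4 have opposite parity, so for the cis isomer the two substituents are one axial and one equatorial in each chair.
Chair I (phenyl axial, carboxyl equatorial): E = 2.85 kcal/mol.
Chair II (phenyl equatorial, carboxyl axial): E = 1.35 kcal/mol.
Chair II is the more stable (lower-energy) conformer, and in that chair the phenyl group is equatorial.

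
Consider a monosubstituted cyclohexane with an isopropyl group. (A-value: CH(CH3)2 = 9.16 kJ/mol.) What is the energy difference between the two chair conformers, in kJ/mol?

A monosubstituted cyclohexane has one chair with the isopropyl group axial (E = A = 9.16 kJ/mol) and one with it equatorial (E = 0).
ΔE = 9.16 − 0 = 9.16 kJ/mol.

9.16 kJ/mol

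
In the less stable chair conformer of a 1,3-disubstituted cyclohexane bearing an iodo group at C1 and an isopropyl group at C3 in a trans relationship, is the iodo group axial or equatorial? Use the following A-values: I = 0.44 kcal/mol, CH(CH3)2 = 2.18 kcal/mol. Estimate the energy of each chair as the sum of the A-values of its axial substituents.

C1 and C3 have the same parity, so for the trans isomer the two substituents are one axial and one equatorial in each chair.
Chair I (iodo axial, isopropyl equatorial): E = 0.44 kcal/mol.
Chair II (iodo equatorial, isopropyl axial): E = 2.18 kcal/mol.
Chair II is the less stable (higher-energy) conformer, and in that chair the iodo group is equatorial.

equatorial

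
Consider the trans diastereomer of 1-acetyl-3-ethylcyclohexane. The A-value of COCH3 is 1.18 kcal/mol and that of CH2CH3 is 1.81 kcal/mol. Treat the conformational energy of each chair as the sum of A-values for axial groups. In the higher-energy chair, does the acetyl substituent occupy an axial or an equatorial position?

equatorial

C1 and C3 have the same parity, so for the trans isomer the two substituents are one axial and one equatorial in each chair.
Chair I (acetyl axial, ethyl equatorial): E = 1.18 kcal/mol.
Chair II (acetyl equatorial, ethyl axial): E = 1.81 kcal/mol.
Chair II is the less stable (higher-energy) conformer, and in that chair the acetyl group is equatorial.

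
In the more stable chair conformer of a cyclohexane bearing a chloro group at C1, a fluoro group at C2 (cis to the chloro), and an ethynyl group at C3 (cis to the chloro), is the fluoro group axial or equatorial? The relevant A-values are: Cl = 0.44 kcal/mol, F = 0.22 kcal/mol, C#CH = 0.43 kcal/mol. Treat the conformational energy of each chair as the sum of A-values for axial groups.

axial

Chair I (chloro axial, fluoro equatorial, ethynyl axial): E = 0.87 kcal/mol.
Chair II (chloro equatorial, fluoro axial, ethynyl equatorial): E = 0.22 kcal/mol.
Chair II is the more stable (lower-energy) conformer, and in that chair the fluoro group is axial.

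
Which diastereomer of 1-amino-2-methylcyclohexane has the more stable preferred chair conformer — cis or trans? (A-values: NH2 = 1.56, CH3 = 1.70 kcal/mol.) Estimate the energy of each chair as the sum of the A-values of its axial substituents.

At 1,2 positions (parity opposite): cis → (a,e or e,a); trans → (e,e or a,a).
Best chair for cis: E = 1.56 kcal/mol; best chair for trans: E = 0.00 kcal/mol.
The trans isomer is lower by 1.56 kcal/mol.

trans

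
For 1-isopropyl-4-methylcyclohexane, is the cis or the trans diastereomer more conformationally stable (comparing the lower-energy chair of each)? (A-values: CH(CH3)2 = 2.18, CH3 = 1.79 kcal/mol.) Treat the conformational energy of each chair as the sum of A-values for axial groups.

At 1,4 positions (parity opposite): cis → (a,e or e,a); trans → (e,e or a,a).
Best chair for cis: E = 1.79 kcal/mol; best chair for trans: E = 0.00 kcal/mol.
The trans isomer is lower by 1.79 kcal/mol.

trans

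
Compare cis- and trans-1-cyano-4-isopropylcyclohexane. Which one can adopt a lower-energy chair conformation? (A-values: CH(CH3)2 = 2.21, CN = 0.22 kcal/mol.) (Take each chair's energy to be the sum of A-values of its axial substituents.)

At 1,4 positions (parity opposite): cis → (a,e or e,a); trans → (e,e or a,a).
Best chair for cis: E = 0.22 kcal/mol; best chair for trans: E = 0.00 kcal/mol.
The trans isomer is lower by 0.22 kcal/mol.

trans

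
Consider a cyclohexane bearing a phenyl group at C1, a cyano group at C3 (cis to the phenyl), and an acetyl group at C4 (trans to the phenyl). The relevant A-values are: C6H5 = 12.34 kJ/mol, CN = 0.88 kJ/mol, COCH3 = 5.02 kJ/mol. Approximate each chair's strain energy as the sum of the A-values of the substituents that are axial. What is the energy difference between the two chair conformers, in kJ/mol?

18.24 kJ/mol

Chair I (phenyl axial, cyano axial, acetyl axial): E = 18.24 kJ/mol.
Chair II (phenyl equatorial, cyano equatorial, acetyl equatorial): E = 0.00 kJ/mol.
ΔE = 18.24 − 0.00 = 18.24 kJ/mol; chair II is more stable.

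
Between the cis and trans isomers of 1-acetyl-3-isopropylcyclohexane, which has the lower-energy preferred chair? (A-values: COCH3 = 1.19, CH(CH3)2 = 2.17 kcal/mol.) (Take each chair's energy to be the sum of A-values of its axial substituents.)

At 1,3 positions (parity same): cis → (e,e or a,a); trans → (a,e or e,a).
Best chair for cis: E = 0.00 kcal/mol; best chair for trans: E = 1.19 kcal/mol.
The cis isomer is lower by 1.19 kcal/mol.

cis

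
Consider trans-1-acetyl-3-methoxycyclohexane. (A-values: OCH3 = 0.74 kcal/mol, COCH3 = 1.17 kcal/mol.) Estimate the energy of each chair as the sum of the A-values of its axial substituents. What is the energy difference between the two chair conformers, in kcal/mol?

C1 and C3 have the same parity, so for the trans isomer the two substituents are one axial and one equatorial in each chair.
Chair I (methoxy axial, acetyl equatorial): E = 0.74 kcal/mol.
Chair II (methoxy equatorial, acetyl axial): E = 1.17 kcal/mol.
ΔE = 1.17 − 0.74 = 0.43 kcal/mol; chair I is more stable.

0.43 kcal/mol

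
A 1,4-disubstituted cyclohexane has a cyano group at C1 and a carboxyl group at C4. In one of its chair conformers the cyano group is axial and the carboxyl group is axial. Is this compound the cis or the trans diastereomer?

trans

C1 and C4 have opposite parity, so their axial bonds point in opposite directions.
With opposite-parity carbons, two substituents on the same face are one axial and one equatorial; opposite faces give both axial or both equatorial.
Here the groups are axial/axial → opposite face → trans.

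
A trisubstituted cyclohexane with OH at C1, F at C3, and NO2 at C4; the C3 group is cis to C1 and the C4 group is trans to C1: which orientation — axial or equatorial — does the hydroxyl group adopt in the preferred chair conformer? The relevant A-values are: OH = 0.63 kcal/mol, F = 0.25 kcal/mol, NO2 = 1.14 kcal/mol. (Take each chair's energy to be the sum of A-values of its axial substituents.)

equatorial

Chair I (hydroxyl axial, fluoro axial, nitro axial): E = 2.02 kcal/mol.
Chair II (hydroxyl equatorial, fluoro equatorial, nitro equatorial): E = 0.00 kcal/mol.
Chair II is the more stable (lower-energy) conformer, and in that chair the hydroxyl group is equatorial.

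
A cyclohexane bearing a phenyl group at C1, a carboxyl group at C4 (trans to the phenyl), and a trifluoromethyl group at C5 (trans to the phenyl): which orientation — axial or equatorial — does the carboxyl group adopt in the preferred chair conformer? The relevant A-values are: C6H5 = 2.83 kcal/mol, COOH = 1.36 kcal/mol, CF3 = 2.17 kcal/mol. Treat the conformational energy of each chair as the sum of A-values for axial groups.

equatorial

Chair I (phenyl axial, carboxyl axial, trifluoromethyl equatorial): E = 4.19 kcal/mol.
Chair II (phenyl equatorial, carboxyl equatorial, trifluoromethyl axial): E = 2.17 kcal/mol.
Chair II is the more stable (lower-energy) conformer, and in that chair the carboxyl group is equatorial.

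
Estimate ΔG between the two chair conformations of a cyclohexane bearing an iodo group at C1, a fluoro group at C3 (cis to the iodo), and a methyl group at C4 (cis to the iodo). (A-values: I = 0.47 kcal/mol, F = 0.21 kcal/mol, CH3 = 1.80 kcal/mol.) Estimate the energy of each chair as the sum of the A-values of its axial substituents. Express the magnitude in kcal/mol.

Chair I (iodo axial, fluoro axial, methyl equatorial): E = 0.68 kcal/mol.
Chair II (iodo equatorial, fluoro equatorial, methyl axial): E = 1.80 kcal/mol.
ΔE = 1.80 − 0.68 = 1.12 kcal/mol; chair I is more stable.

1.12 kcal/mol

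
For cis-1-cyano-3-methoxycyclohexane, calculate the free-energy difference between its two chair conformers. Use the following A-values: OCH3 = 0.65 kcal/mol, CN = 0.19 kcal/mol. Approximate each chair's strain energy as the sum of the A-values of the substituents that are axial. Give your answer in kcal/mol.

0.84 kcal/mol

C1 and C3 have the same parity, so for the cis isomer the two substituents are e,e in one chair and a,a in the other.
Chair I (methoxy axial, cyano axial): E = 0.84 kcal/mol.
Chair II (methoxy equatorial, cyano equatorial): E = 0.00 kcal/mol.
ΔE = 0.84 − 0.00 = 0.84 kcal/mol; chair II is more stable.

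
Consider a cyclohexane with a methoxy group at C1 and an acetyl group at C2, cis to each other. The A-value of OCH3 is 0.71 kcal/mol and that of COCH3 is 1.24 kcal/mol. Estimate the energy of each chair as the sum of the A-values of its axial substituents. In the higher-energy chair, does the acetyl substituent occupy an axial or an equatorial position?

axial

C1 and C2 have opposite parity, so for the cis isomer the two substituents are one axial and one equatorial in each chair.
Chair I (methoxy axial, acetyl equatorial): E = 0.71 kcal/mol.
Chair II (methoxy equatorial, acetyl axial): E = 1.24 kcal/mol.
Chair II is the less stable (higher-energy) conformer, and in that chair the acetyl group is axial.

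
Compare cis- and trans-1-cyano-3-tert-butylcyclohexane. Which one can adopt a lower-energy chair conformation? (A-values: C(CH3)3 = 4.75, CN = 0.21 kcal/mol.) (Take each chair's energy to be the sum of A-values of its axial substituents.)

cis

At 1,3 positions (parity same): cis → (e,e or a,a); trans → (a,e or e,a).
Best chair for cis: E = 0.00 kcal/mol; best chair for trans: E = 0.21 kcal/mol.
The cis isomer is lower by 0.21 kcal/mol.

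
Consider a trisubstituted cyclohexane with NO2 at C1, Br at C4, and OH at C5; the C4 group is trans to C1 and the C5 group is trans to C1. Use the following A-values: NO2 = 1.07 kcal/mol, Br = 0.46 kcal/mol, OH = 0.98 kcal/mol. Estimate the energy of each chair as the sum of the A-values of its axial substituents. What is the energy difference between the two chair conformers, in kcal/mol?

Chair I (nitro axial, bromo axial, hydroxyl equatorial): E = 1.53 kcal/mol.
Chair II (nitro equatorial, bromo equatorial, hydroxyl axial): E = 0.98 kcal/mol.
ΔE = 1.53 − 0.98 = 0.55 kcal/mol; chair II is more stable.

0.55 kcal/mol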